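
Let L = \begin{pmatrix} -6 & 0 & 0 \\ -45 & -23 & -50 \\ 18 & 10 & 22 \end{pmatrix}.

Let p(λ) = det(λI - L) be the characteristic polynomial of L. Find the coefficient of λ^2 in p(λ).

The coefficient of λ^2 of det(λI - L) is −trace(L).
trace(L) = (-6) + (-23) + (22) = -7, so the coefficient is 7.

7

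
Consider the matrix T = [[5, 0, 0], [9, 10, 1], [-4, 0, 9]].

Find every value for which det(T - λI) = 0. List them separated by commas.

5, 9, 10

Compute the characteristic polynomial p(λ) = det(λI - T).
Cofactor expansion gives p(λ) = λ^3 - 24λ^2 + 185λ - 450.
Since p(5) = 0, λ = 5 is a root.
Factor out (λ - 5): p(λ) = (λ - 5)·(λ^2 - 19λ + 90).
The quadratic factors as (λ - 9)·(λ - 10).
Eigenvalues: 5, 9, 10.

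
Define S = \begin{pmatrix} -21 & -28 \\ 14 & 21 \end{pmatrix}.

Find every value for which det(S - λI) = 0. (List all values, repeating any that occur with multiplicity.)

-7, 7

det(S - tI) = (-21 - t)(21 - t) - (-28)·(14) = t^2 - 49.
This factors as (t + 7)·(t - 7) = 0.
Eigenvalues: -7, 7.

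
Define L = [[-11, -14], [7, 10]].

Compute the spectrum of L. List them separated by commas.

-4, 3

det(L - μI) = (-11 - μ)(10 - μ) - (-14)·(7) = μ^2 + μ - 12.
This factors as (μ + 4)·(μ - 3) = 0.
Eigenvalues: -4, 3.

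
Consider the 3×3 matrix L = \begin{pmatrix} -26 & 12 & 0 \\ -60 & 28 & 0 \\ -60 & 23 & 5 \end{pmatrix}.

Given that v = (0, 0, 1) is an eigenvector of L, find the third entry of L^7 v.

78125

First find the eigenvalue: Lv = (0, 0, 5) = 5·(0, 0, 1), so λ = 5.
Then L^7 v = λ^7·v = 5^7·(0, 0, 1) = 78125·(0, 0, 1) = (0, 0, 78125).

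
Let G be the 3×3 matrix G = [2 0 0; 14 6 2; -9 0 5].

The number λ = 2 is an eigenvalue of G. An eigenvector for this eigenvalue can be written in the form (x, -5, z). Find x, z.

1, 3

We need (G - 2I)v = 0.
G - 2I = [[0, 0, 0], [14, 4, 2], [-9, 0, 3]].
Row 1: (0)·x + (0)·-5 + (0)·z = 0
Row 2: (14)·x + (4)·-5 + (2)·z = 0
Row 3: (-9)·x + (0)·-5 + (3)·z = 0
Solving gives x = 1, z = 3.
Check: G·(1, -5, 3) = (2, -10, 6) = 2·(1, -5, 3).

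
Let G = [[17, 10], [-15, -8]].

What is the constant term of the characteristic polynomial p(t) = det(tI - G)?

14

p(0) = det(0·I − G) = det(−G) = (−1)^2·det(G).
det(G) = 14, so p(0) = 14.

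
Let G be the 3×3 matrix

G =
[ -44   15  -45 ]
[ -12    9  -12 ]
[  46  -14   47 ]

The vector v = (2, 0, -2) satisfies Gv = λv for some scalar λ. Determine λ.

Compute Gv: G·(2, 0, -2) = (2, 0, -2).
Since Gv = λv, compare component 1: 2 = λ·2, so λ = 1.

1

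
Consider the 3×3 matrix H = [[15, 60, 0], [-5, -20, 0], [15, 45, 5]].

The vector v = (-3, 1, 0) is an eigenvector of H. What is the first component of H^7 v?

234375

First find the eigenvalue: Hv = (15, -5, 0) = -5·(-3, 1, 0), so λ = -5.
Then H^7 v = λ^7·v = (-5)^7·(-3, 1, 0) = -78125·(-3, 1, 0) = (234375, -78125, 0).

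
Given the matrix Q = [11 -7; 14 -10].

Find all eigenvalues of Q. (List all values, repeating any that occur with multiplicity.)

det(Q - μI) = (11 - μ)(-10 - μ) - (-7)·(14) = μ^2 - μ - 12.
This factors as (μ + 3)·(μ - 4) = 0.
Eigenvalues: -3, 4.

-3, 4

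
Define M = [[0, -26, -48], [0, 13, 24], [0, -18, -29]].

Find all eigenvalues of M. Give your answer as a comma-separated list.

Compute the characteristic polynomial p(μ) = det(μI - M).
Expanding along the first row, p(μ) = μ^3 + 16μ^2 + 55μ.
Since p(0) = 0, μ = 0 is a root.
Factor out μ: p(μ) = μ·(μ^2 + 16μ + 55).
The quadratic factors as (μ + 11)·(μ + 5).
Eigenvalues: -11, -5, 0.

-11, -5, 0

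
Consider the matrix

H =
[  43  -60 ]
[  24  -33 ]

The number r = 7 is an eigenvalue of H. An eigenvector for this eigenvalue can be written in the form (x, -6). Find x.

We need (H - 7I)v = 0.
H - 7I = [[36, -60], [24, -40]].
Row 1: (36)·x + (-60)·-6 = 0
Row 2: (24)·x + (-40)·-6 = 0
Solving gives x = -10.
Check: H·(-10, -6) = (-70, -42) = 7·(-10, -6).

-10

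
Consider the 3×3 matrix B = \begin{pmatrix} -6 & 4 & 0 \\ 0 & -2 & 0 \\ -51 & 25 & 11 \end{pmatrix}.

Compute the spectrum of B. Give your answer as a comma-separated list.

Set up det(tI - B) = 0.
Cofactor expansion gives p(t) = t^3 - 3t^2 - 76t - 132.
Rational-root test: t = -2 gives p(-2) = 0.
Dividing by (t + 2) leaves t^2 - 5t - 66.
The quadratic factors as (t + 6)·(t - 11).
Eigenvalues: -6, -2, 11.

-6, -2, 11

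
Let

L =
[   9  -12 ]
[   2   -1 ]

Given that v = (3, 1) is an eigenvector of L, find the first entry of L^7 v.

First find the eigenvalue: Lv = (15, 5) = 5·(3, 1), so λ = 5.
Then L^7 v = λ^7·v = 5^7·(3, 1) = 78125·(3, 1) = (234375, 78125).

234375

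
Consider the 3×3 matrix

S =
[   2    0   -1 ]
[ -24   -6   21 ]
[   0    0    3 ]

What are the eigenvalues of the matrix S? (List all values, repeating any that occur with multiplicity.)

-6, 2, 3

The characteristic polynomial is p(lambda) = det(lambda·I - S).
Cofactor expansion gives p(lambda) = lambda^3 + lambda^2 - 24·lambda + 36.
Try lambda = 2: p(2) = 0, so 2 is a root.
Dividing by (lambda - 2) leaves lambda^2 + 3·lambda - 18.
The quadratic factors as (lambda + 6)·(lambda - 3).
Eigenvalues: -6, 2, 3.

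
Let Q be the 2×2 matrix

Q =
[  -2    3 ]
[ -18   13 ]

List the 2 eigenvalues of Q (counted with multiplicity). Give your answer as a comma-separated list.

4, 7

det(Q - λI) = (-2 - λ)(13 - λ) - (3)·(-18) = λ^2 - 11λ + 28.
This factors as (λ - 4)·(λ - 7) = 0.
Eigenvalues: 4, 7.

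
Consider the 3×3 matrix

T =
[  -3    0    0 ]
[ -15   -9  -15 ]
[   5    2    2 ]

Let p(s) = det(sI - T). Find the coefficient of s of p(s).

33

p(s) = s^3 + 10s^2 + 33s + 36.
The coefficient of s is 33.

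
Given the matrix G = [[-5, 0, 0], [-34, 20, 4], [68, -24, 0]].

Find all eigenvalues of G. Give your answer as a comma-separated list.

-5, 8, 12

The characteristic polynomial is p(lambda) = det(lambda·I - G).
Expanding along the first row, p(lambda) = lambda^3 - 15·lambda^2 - 4·lambda + 480.
Try lambda = 8: p(8) = 0, so 8 is a root.
Dividing by (lambda - 8) leaves lambda^2 - 7·lambda - 60.
The quadratic factors as (lambda + 5)·(lambda - 12).
Eigenvalues: -5, 8, 12.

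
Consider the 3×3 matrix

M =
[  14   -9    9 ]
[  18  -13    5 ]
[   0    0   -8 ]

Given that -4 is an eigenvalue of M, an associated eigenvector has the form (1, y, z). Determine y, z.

2, 0

We need (M + 4I)v = 0.
M + 4I = [[18, -9, 9], [18, -9, 5], [0, 0, -4]].
Row 1: (18)·1 + (-9)·y + (9)·z = 0
Row 2: (18)·1 + (-9)·y + (5)·z = 0
Row 3: (0)·1 + (0)·y + (-4)·z = 0
Solving gives y = 2, z = 0.
Check: M·(1, 2, 0) = (-4, -8, 0) = -4·(1, 2, 0).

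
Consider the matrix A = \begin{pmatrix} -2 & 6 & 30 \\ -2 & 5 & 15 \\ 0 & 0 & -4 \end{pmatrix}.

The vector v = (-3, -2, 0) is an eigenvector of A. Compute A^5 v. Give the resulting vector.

(-96, -64, 0)

First find the eigenvalue: Av = (-6, -4, 0) = 2·(-3, -2, 0), so λ = 2.
Then A^5 v = λ^5·v = 2^5·(-3, -2, 0) = 32·(-3, -2, 0) = (-96, -64, 0).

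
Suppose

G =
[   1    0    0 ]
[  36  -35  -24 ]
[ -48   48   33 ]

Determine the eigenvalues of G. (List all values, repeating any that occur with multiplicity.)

Compute the characteristic polynomial p(λ) = det(λI - G).
Expanding the 3×3 determinant: p(λ) = λ^3 + λ^2 - 5λ + 3.
Since p(-3) = 0, λ = -3 is a root.
Dividing by (λ + 3) leaves λ^2 - 2λ + 1.
The quadratic factor is (λ - 1)^2.
Eigenvalues: -3, 1, 1.

-3, 1, 1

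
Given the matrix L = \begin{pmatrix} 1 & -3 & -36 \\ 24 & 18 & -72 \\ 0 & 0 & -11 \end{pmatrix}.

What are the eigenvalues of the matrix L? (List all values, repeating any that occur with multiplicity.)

The characteristic polynomial is p(lambda) = det(lambda·I - L).
Expanding along the first row, p(lambda) = lambda^3 - 8·lambda^2 - 119·lambda + 990.
Rational-root test: lambda = -11 gives p(-11) = 0.
Dividing by (lambda + 11) leaves lambda^2 - 19·lambda + 90.
The quadratic factors as (lambda - 9)·(lambda - 10).
Eigenvalues: -11, 9, 10.

-11, 9, 10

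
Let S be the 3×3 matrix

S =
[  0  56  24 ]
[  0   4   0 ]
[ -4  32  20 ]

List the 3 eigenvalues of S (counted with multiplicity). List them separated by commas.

The characteristic polynomial is p(λ) = det(λI - S).
Expanding along the first row, p(λ) = λ^3 - 24λ^2 + 176λ - 384.
Since p(12) = 0, λ = 12 is a root.
Factor out (λ - 12): p(λ) = (λ - 12)·(λ^2 - 12λ + 32).
The quadratic factors as (λ - 4)·(λ - 8).
Eigenvalues: 4, 8, 12.

4, 8, 12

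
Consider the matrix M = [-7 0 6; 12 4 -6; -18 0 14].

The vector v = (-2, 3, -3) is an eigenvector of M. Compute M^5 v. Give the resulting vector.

(-64, 96, -96)

First find the eigenvalue: Mv = (-4, 6, -6) = 2·(-2, 3, -3), so λ = 2.
Then M^5 v = λ^5·v = 2^5·(-2, 3, -3) = 32·(-2, 3, -3) = (-64, 96, -96).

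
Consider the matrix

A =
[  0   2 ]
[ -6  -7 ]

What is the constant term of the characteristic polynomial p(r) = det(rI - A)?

12

p(0) = det(0·I − A) = det(−A) = (−1)^2·det(A).
det(A) = 12, so p(0) = 12.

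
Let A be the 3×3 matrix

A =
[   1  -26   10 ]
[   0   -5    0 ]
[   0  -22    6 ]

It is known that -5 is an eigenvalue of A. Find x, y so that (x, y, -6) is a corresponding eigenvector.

We need (A + 5I)v = 0.
A + 5I = [[6, -26, 10], [0, 0, 0], [0, -22, 11]].
Row 1: (6)·x + (-26)·y + (10)·-6 = 0
Row 2: (0)·x + (0)·y + (0)·-6 = 0
Row 3: (0)·x + (-22)·y + (11)·-6 = 0
Solving gives x = -3, y = -3.
Check: A·(-3, -3, -6) = (15, 15, 30) = -5·(-3, -3, -6).

-3, -3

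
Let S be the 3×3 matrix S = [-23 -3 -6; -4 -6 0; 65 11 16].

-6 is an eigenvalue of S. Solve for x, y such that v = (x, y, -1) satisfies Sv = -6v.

0, 2

We need (S + 6I)v = 0.
S + 6I = [[-17, -3, -6], [-4, 0, 0], [65, 11, 22]].
Row 1: (-17)·x + (-3)·y + (-6)·-1 = 0
Row 2: (-4)·x + (0)·y + (0)·-1 = 0
Row 3: (65)·x + (11)·y + (22)·-1 = 0
Solving gives x = 0, y = 2.
Check: S·(0, 2, -1) = (0, -12, 6) = -6·(0, 2, -1).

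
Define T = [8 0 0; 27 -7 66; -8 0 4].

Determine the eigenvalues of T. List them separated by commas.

Set up det(μI - T) = 0.
Expanding the 3×3 determinant: p(μ) = μ^3 - 5μ^2 - 52μ + 224.
Since p(4) = 0, μ = 4 is a root.
Dividing by (μ - 4) leaves μ^2 - μ - 56.
The quadratic factors as (μ + 7)·(μ - 8).
Eigenvalues: -7, 4, 8.

-7, 4, 8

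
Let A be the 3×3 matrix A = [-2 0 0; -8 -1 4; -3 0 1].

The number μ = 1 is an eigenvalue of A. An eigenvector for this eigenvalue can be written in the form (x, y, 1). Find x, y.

0, 2

We need (A - 1I)v = 0.
A - 1I = [[-3, 0, 0], [-8, -2, 4], [-3, 0, 0]].
Row 1: (-3)·x + (0)·y + (0)·1 = 0
Row 2: (-8)·x + (-2)·y + (4)·1 = 0
Row 3: (-3)·x + (0)·y + (0)·1 = 0
Solving gives x = 0, y = 2.
Check: A·(0, 2, 1) = (0, 2, 1) = 1·(0, 2, 1).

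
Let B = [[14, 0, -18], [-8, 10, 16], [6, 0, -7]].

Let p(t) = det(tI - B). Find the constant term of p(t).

p(t) = t^3 - 17t^2 + 80t - 100.
The constant term is -100.

-100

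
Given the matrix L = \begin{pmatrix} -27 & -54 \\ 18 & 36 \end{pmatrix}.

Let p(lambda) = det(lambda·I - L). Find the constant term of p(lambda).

0

p(lambda) = lambda^2 - 9·lambda.
The constant term is 0.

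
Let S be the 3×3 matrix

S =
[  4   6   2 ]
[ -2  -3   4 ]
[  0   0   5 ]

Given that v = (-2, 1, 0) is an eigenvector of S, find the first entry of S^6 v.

First find the eigenvalue: Sv = (-2, 1, 0) = 1·(-2, 1, 0), so λ = 1.
Then S^6 v = λ^6·v = 1^6·(-2, 1, 0) = 1·(-2, 1, 0) = (-2, 1, 0).

-2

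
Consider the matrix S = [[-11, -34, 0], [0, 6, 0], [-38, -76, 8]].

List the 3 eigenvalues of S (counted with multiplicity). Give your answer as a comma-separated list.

-11, 6, 8

Set up det(sI - S) = 0.
Cofactor expansion gives p(s) = s^3 - 3s^2 - 106s + 528.
Rational-root test: s = 8 gives p(8) = 0.
Factor out (s - 8): p(s) = (s - 8)·(s^2 + 5s - 66).
The quadratic factors as (s + 11)·(s - 6).
Eigenvalues: -11, 6, 8.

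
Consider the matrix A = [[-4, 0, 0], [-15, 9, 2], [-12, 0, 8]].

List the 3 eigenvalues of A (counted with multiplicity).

Compute the characteristic polynomial p(μ) = det(μI - A).
Expanding along the first row, p(μ) = μ^3 - 13μ^2 + 4μ + 288.
Since p(8) = 0, μ = 8 is a root.
Dividing by (μ - 8) leaves μ^2 - 5μ - 36.
The quadratic factors as (μ + 4)·(μ - 9).
Eigenvalues: -4, 8, 9.

-4, 8, 9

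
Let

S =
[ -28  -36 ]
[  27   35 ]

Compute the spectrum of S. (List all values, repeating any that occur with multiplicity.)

det(S - tI) = (-28 - t)(35 - t) - (-36)·(27) = t^2 - 7t - 8.
This factors as (t + 1)·(t - 8) = 0.
Eigenvalues: -1, 8.

-1, 8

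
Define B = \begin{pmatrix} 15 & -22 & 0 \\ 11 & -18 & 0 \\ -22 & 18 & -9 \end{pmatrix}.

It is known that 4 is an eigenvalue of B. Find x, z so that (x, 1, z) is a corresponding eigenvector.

2, -2

We need (B - 4I)v = 0.
B - 4I = [[11, -22, 0], [11, -22, 0], [-22, 18, -13]].
Row 1: (11)·x + (-22)·1 + (0)·z = 0
Row 2: (11)·x + (-22)·1 + (0)·z = 0
Row 3: (-22)·x + (18)·1 + (-13)·z = 0
Solving gives x = 2, z = -2.
Check: B·(2, 1, -2) = (8, 4, -8) = 4·(2, 1, -2).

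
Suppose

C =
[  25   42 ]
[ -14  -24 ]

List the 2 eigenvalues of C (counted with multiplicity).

det(C - sI) = (25 - s)(-24 - s) - (42)·(-14) = s^2 - s - 12.
This factors as (s + 3)·(s - 4) = 0.
Eigenvalues: -3, 4.

-3, 4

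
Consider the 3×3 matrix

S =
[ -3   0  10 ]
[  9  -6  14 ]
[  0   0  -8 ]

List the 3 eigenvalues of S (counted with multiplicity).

Compute the characteristic polynomial p(s) = det(sI - S).
Expanding along the first row, p(s) = s^3 + 17s^2 + 90s + 144.
Since p(-3) = 0, s = -3 is a root.
Dividing by (s + 3) leaves s^2 + 14s + 48.
The quadratic factors as (s + 8)·(s + 6).
Eigenvalues: -8, -6, -3.

-8, -6, -3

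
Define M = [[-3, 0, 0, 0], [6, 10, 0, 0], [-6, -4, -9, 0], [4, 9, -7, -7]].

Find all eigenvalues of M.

-9, -7, -3, 10

M is lower triangular, so its eigenvalues are the diagonal entries.
Diagonal: -3, 10, -9, -7.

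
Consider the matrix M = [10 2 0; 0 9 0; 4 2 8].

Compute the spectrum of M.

8, 9, 10

Compute the characteristic polynomial p(t) = det(tI - M).
Expanding along the first row, p(t) = t^3 - 27t^2 + 242t - 720.
Try t = 8: p(8) = 0, so 8 is a root.
Factor out (t - 8): p(t) = (t - 8)·(t^2 - 19t + 90).
The quadratic factors as (t - 9)·(t - 10).
Eigenvalues: 8, 9, 10.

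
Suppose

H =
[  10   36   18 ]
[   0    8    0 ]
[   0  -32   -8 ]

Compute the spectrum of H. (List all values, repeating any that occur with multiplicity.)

-8, 8, 10

The characteristic polynomial is p(r) = det(rI - H).
Expanding along the first row, p(r) = r^3 - 10r^2 - 64r + 640.
Since p(10) = 0, r = 10 is a root.
Factor out (r - 10): p(r) = (r - 10)·(r^2 - 64).
The quadratic factors as (r + 8)·(r - 8).
Eigenvalues: -8, 8, 10.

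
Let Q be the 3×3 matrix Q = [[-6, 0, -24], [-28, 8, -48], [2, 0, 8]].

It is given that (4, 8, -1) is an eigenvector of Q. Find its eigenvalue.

Compute Qv: Q·(4, 8, -1) = (0, 0, 0).
Since Qv = λv, compare component 1: 0 = λ·4, so λ = 0.

0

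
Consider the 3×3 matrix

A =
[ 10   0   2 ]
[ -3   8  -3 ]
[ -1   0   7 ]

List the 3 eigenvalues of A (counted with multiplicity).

8, 8, 9

The characteristic polynomial is p(λ) = det(λI - A).
Cofactor expansion gives p(λ) = λ^3 - 25λ^2 + 208λ - 576.
Since p(8) = 0, λ = 8 is a root.
Dividing by (λ - 8) leaves λ^2 - 17λ + 72.
The quadratic factors as (λ - 8)·(λ - 9).
Eigenvalues: 8, 8, 9.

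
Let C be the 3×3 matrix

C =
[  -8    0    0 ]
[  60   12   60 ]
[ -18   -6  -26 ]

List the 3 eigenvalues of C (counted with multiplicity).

-8, -8, -6

Compute the characteristic polynomial p(λ) = det(λI - C).
Cofactor expansion gives p(λ) = λ^3 + 22λ^2 + 160λ + 384.
Since p(-6) = 0, λ = -6 is a root.
Factor out (λ + 6): p(λ) = (λ + 6)·(λ^2 + 16λ + 64).
The quadratic factor is (λ + 8)^2.
Eigenvalues: -8, -8, -6.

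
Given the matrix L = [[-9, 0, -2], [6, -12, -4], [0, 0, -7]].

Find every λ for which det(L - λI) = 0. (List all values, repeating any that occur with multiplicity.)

Compute the characteristic polynomial p(t) = det(tI - L).
Expanding the 3×3 determinant: p(t) = t^3 + 28t^2 + 255t + 756.
Try t = -9: p(-9) = 0, so -9 is a root.
Factor out (t + 9): p(t) = (t + 9)·(t^2 + 19t + 84).
The quadratic factors as (t + 12)·(t + 7).
Eigenvalues: -12, -9, -7.

-12, -9, -7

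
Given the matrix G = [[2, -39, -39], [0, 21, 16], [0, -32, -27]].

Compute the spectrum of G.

-11, 2, 5

The characteristic polynomial is p(μ) = det(μI - G).
Expanding the 3×3 determinant: p(μ) = μ^3 + 4μ^2 - 67μ + 110.
Since p(2) = 0, μ = 2 is a root.
Dividing by (μ - 2) leaves μ^2 + 6μ - 55.
The quadratic factors as (μ + 11)·(μ - 5).
Eigenvalues: -11, 2, 5.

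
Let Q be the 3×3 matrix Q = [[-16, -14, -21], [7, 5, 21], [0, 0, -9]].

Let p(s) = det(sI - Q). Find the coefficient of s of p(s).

p(s) = s^3 + 20s^2 + 117s + 162.
The coefficient of s is 117.

117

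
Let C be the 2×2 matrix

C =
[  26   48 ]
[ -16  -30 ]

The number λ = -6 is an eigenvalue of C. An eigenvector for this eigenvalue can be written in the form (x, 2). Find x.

-3

We need (C + 6I)v = 0.
C + 6I = [[32, 48], [-16, -24]].
Row 1: (32)·x + (48)·2 = 0
Row 2: (-16)·x + (-24)·2 = 0
Solving gives x = -3.
Check: C·(-3, 2) = (18, -12) = -6·(-3, 2).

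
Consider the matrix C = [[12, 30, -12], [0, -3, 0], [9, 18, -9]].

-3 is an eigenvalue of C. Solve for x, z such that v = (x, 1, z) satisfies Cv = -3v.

-2, 0

We need (C + 3I)v = 0.
C + 3I = [[15, 30, -12], [0, 0, 0], [9, 18, -6]].
Row 1: (15)·x + (30)·1 + (-12)·z = 0
Row 2: (0)·x + (0)·1 + (0)·z = 0
Row 3: (9)·x + (18)·1 + (-6)·z = 0
Solving gives x = -2, z = 0.
Check: C·(-2, 1, 0) = (6, -3, 0) = -3·(-2, 1, 0).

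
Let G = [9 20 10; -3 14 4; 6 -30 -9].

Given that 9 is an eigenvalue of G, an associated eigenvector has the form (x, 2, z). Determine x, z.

-2, -4

We need (G - 9I)v = 0.
G - 9I = [[0, 20, 10], [-3, 5, 4], [6, -30, -18]].
Row 1: (0)·x + (20)·2 + (10)·z = 0
Row 2: (-3)·x + (5)·2 + (4)·z = 0
Row 3: (6)·x + (-30)·2 + (-18)·z = 0
Solving gives x = -2, z = -4.
Check: G·(-2, 2, -4) = (-18, 18, -36) = 9·(-2, 2, -4).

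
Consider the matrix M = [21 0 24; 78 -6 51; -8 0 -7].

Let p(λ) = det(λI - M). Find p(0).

p(0) = det(0·I − M) = det(−M) = (−1)^3·det(M).
det(M) = -270, so p(0) = 270.

270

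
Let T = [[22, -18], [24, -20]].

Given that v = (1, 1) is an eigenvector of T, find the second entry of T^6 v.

4096

First find the eigenvalue: Tv = (4, 4) = 4·(1, 1), so λ = 4.
Then T^6 v = λ^6·v = 4^6·(1, 1) = 4096·(1, 1) = (4096, 4096).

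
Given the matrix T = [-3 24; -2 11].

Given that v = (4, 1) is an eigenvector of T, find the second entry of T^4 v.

81

First find the eigenvalue: Tv = (12, 3) = 3·(4, 1), so λ = 3.
Then T^4 v = λ^4·v = 3^4·(4, 1) = 81·(4, 1) = (324, 81).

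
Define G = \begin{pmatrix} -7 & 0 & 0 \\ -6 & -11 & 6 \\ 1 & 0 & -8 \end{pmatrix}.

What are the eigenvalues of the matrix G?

Set up det(rI - G) = 0.
Expanding the 3×3 determinant: p(r) = r^3 + 26r^2 + 221r + 616.
Try r = -7: p(-7) = 0, so -7 is a root.
Dividing by (r + 7) leaves r^2 + 19r + 88.
The quadratic factors as (r + 11)·(r + 8).
Eigenvalues: -11, -8, -7.

-11, -8, -7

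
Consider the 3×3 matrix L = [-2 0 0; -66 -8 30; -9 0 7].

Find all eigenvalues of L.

-8, -2, 7

Set up det(tI - L) = 0.
Expanding the 3×3 determinant: p(t) = t^3 + 3t^2 - 54t - 112.
Rational-root test: t = -2 gives p(-2) = 0.
Factor out (t + 2): p(t) = (t + 2)·(t^2 + t - 56).
The quadratic factors as (t + 8)·(t - 7).
Eigenvalues: -8, -2, 7.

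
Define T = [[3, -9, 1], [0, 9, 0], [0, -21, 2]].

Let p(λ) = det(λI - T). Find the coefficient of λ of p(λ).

p(λ) = λ^3 - 14λ^2 + 51λ - 54.
The coefficient of λ is 51.

51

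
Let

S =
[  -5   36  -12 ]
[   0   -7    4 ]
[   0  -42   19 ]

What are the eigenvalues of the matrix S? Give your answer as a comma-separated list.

The characteristic polynomial is p(lambda) = det(lambda·I - S).
Expanding along the first row, p(lambda) = lambda^3 - 7·lambda^2 - 25·lambda + 175.
Try lambda = -5: p(-5) = 0, so -5 is a root.
Factor out (lambda + 5): p(lambda) = (lambda + 5)·(lambda^2 - 12·lambda + 35).
The quadratic factors as (lambda - 5)·(lambda - 7).
Eigenvalues: -5, 5, 7.

-5, 5, 7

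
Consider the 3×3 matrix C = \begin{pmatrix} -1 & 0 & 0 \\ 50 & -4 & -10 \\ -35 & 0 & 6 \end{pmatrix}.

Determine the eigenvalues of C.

Compute the characteristic polynomial p(r) = det(rI - C).
Expanding along the first row, p(r) = r^3 - r^2 - 26r - 24.
Since p(6) = 0, r = 6 is a root.
Factor out (r - 6): p(r) = (r - 6)·(r^2 + 5r + 4).
The quadratic factors as (r + 4)·(r + 1).
Eigenvalues: -4, -1, 6.

-4, -1, 6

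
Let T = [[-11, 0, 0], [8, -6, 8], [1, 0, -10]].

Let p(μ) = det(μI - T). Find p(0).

660

p(0) = det(0·I − T) = det(−T) = (−1)^3·det(T).
det(T) = -660, so p(0) = 660.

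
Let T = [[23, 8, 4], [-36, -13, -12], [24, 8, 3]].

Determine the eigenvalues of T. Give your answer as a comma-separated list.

-1, 3, 11

The characteristic polynomial is p(t) = det(tI - T).
Expanding the 3×3 determinant: p(t) = t^3 - 13t^2 + 19t + 33.
Try t = 3: p(3) = 0, so 3 is a root.
Dividing by (t - 3) leaves t^2 - 10t - 11.
The quadratic factors as (t + 1)·(t - 11).
Eigenvalues: -1, 3, 11.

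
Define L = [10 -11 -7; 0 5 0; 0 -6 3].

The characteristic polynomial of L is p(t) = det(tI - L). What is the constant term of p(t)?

p(t) = t^3 - 18t^2 + 95t - 150.
The constant term is -150.

-150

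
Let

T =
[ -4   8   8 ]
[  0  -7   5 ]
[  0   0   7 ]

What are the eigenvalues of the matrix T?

-7, -4, 7

T is upper triangular, so its eigenvalues are the diagonal entries.
Diagonal: -4, -7, 7.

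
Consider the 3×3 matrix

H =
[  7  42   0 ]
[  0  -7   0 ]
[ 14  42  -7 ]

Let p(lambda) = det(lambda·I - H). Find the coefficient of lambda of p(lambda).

-49

p(lambda) = lambda^3 + 7·lambda^2 - 49·lambda - 343.
The coefficient of lambda is -49.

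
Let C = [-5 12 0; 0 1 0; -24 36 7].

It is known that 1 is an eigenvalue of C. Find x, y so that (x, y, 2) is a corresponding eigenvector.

We need (C - 1I)v = 0.
C - 1I = [[-6, 12, 0], [0, 0, 0], [-24, 36, 6]].
Row 1: (-6)·x + (12)·y + (0)·2 = 0
Row 2: (0)·x + (0)·y + (0)·2 = 0
Row 3: (-24)·x + (36)·y + (6)·2 = 0
Solving gives x = 2, y = 1.
Check: C·(2, 1, 2) = (2, 1, 2) = 1·(2, 1, 2).

2, 1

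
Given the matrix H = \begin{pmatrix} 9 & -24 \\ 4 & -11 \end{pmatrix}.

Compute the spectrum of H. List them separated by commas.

det(H - μI) = (9 - μ)(-11 - μ) - (-24)·(4) = μ^2 + 2μ - 3.
This factors as (μ + 3)·(μ - 1) = 0.
Eigenvalues: -3, 1.

-3, 1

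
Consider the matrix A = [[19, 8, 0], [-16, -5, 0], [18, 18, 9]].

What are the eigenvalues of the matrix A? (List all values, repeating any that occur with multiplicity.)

3, 9, 11

The characteristic polynomial is p(s) = det(sI - A).
Cofactor expansion gives p(s) = s^3 - 23s^2 + 159s - 297.
Since p(3) = 0, s = 3 is a root.
Dividing by (s - 3) leaves s^2 - 20s + 99.
The quadratic factors as (s - 9)·(s - 11).
Eigenvalues: 3, 9, 11.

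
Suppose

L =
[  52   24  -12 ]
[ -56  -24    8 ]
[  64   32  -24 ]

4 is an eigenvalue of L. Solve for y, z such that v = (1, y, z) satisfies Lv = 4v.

We need (L - 4I)v = 0.
L - 4I = [[48, 24, -12], [-56, -28, 8], [64, 32, -28]].
Row 1: (48)·1 + (24)·y + (-12)·z = 0
Row 2: (-56)·1 + (-28)·y + (8)·z = 0
Row 3: (64)·1 + (32)·y + (-28)·z = 0
Solving gives y = -2, z = 0.
Check: L·(1, -2, 0) = (4, -8, 0) = 4·(1, -2, 0).

-2, 0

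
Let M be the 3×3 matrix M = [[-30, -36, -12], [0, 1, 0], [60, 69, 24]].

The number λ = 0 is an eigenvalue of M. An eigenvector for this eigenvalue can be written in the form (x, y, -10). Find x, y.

4, 0

We need (M)v = 0.
M = [[-30, -36, -12], [0, 1, 0], [60, 69, 24]].
Row 1: (-30)·x + (-36)·y + (-12)·-10 = 0
Row 2: (0)·x + (1)·y + (0)·-10 = 0
Row 3: (60)·x + (69)·y + (24)·-10 = 0
Solving gives x = 4, y = 0.
Check: M·(4, 0, -10) = (0, 0, 0) = 0·(4, 0, -10).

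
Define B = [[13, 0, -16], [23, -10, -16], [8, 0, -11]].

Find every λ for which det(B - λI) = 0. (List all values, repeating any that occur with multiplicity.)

The characteristic polynomial is p(t) = det(tI - B).
Expanding the 3×3 determinant: p(t) = t^3 + 8t^2 - 35t - 150.
Rational-root test: t = 5 gives p(5) = 0.
Factor out (t - 5): p(t) = (t - 5)·(t^2 + 13t + 30).
The quadratic factors as (t + 10)·(t + 3).
Eigenvalues: -10, -3, 5.

-10, -3, 5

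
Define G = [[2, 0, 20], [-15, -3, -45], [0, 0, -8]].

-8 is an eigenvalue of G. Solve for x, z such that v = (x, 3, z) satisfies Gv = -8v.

-2, 1

We need (G + 8I)v = 0.
G + 8I = [[10, 0, 20], [-15, 5, -45], [0, 0, 0]].
Row 1: (10)·x + (0)·3 + (20)·z = 0
Row 2: (-15)·x + (5)·3 + (-45)·z = 0
Row 3: (0)·x + (0)·3 + (0)·z = 0
Solving gives x = -2, z = 1.
Check: G·(-2, 3, 1) = (16, -24, -8) = -8·(-2, 3, 1).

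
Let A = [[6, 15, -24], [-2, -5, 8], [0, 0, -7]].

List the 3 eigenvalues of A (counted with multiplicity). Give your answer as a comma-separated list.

-7, 0, 1

The characteristic polynomial is p(t) = det(tI - A).
Cofactor expansion gives p(t) = t^3 + 6t^2 - 7t.
Rational-root test: t = 0 gives p(0) = 0.
Factor out t: p(t) = t·(t^2 + 6t - 7).
The quadratic factors as (t + 7)·(t - 1).
Eigenvalues: -7, 0, 1.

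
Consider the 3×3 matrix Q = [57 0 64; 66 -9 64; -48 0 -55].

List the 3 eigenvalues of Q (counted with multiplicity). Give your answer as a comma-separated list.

Set up det(tI - Q) = 0.
Expanding along the first row, p(t) = t^3 + 7t^2 - 81t - 567.
Rational-root test: t = -9 gives p(-9) = 0.
Factor out (t + 9): p(t) = (t + 9)·(t^2 - 2t - 63).
The quadratic factors as (t + 7)·(t - 9).
Eigenvalues: -9, -7, 9.

-9, -7, 9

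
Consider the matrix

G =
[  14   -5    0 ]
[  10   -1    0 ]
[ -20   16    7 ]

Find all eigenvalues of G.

The characteristic polynomial is p(s) = det(sI - G).
Expanding along the first row, p(s) = s^3 - 20s^2 + 127s - 252.
Since p(7) = 0, s = 7 is a root.
Factor out (s - 7): p(s) = (s - 7)·(s^2 - 13s + 36).
The quadratic factors as (s - 4)·(s - 9).
Eigenvalues: 4, 7, 9.

4, 7, 9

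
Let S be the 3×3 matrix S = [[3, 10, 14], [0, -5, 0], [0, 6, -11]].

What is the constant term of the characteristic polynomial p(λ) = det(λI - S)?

-165

p(0) = det(0·I − S) = det(−S) = (−1)^3·det(S).
det(S) = 165, so p(0) = -165.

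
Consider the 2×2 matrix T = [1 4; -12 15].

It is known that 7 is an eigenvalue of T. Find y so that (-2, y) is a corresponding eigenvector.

-3

We need (T - 7I)v = 0.
T - 7I = [[-6, 4], [-12, 8]].
Row 1: (-6)·-2 + (4)·y = 0
Row 2: (-12)·-2 + (8)·y = 0
Solving gives y = -3.
Check: T·(-2, -3) = (-14, -21) = 7·(-2, -3).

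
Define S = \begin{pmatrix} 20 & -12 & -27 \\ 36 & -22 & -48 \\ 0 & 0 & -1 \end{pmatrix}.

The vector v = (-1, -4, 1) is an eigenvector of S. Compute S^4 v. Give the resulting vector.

(-1, -4, 1)

First find the eigenvalue: Sv = (1, 4, -1) = -1·(-1, -4, 1), so λ = -1.
Then S^4 v = λ^4·v = (-1)^4·(-1, -4, 1) = 1·(-1, -4, 1) = (-1, -4, 1).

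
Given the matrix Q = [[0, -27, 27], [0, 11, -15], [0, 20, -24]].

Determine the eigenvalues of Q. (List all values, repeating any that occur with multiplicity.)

-9, -4, 0

Compute the characteristic polynomial p(r) = det(rI - Q).
Expanding the 3×3 determinant: p(r) = r^3 + 13r^2 + 36r.
Try r = 0: p(0) = 0, so 0 is a root.
Factor out r: p(r) = r·(r^2 + 13r + 36).
The quadratic factors as (r + 9)·(r + 4).
Eigenvalues: -9, -4, 0.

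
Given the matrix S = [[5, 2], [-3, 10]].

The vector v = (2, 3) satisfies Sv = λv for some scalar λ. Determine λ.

8

Compute Sv: S·(2, 3) = (16, 24).
Since Sv = λv, compare component 1: 16 = λ·2, so λ = 8.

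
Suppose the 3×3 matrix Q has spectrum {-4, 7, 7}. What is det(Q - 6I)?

If Q has eigenvalues -4, 7, 7, then Q - 6I has eigenvalues -10, 1, 1.
det(Q - 6I) = (-10) · (1) · (1) = -10.

-10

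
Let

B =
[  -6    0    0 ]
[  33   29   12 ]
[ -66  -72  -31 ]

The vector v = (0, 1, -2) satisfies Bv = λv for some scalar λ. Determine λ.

5

Compute Bv: B·(0, 1, -2) = (0, 5, -10).
Since Bv = λv, compare component 2: 5 = λ·1, so λ = 5.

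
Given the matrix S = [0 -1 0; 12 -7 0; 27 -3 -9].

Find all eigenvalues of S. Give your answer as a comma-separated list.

-9, -4, -3

The characteristic polynomial is p(μ) = det(μI - S).
Expanding the 3×3 determinant: p(μ) = μ^3 + 16μ^2 + 75μ + 108.
Since p(-3) = 0, μ = -3 is a root.
Dividing by (μ + 3) leaves μ^2 + 13μ + 36.
The quadratic factors as (μ + 9)·(μ + 4).
Eigenvalues: -9, -4, -3.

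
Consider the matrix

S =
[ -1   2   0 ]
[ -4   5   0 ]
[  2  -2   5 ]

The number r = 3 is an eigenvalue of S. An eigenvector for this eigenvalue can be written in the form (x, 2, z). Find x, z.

We need (S - 3I)v = 0.
S - 3I = [[-4, 2, 0], [-4, 2, 0], [2, -2, 2]].
Row 1: (-4)·x + (2)·2 + (0)·z = 0
Row 2: (-4)·x + (2)·2 + (0)·z = 0
Row 3: (2)·x + (-2)·2 + (2)·z = 0
Solving gives x = 1, z = 1.
Check: S·(1, 2, 1) = (3, 6, 3) = 3·(1, 2, 1).

1, 1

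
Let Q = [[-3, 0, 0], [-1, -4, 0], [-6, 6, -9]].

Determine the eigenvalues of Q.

Q is lower triangular, so its eigenvalues are the diagonal entries.
Diagonal: -3, -4, -9.

-9, -4, -3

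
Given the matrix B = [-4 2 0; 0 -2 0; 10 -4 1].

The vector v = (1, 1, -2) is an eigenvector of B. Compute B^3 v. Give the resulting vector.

First find the eigenvalue: Bv = (-2, -2, 4) = -2·(1, 1, -2), so λ = -2.
Then B^3 v = λ^3·v = (-2)^3·(1, 1, -2) = -8·(1, 1, -2) = (-8, -8, 16).

(-8, -8, 16)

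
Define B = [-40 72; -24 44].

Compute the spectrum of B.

det(B - λI) = (-40 - λ)(44 - λ) - (72)·(-24) = λ^2 - 4λ - 32.
This factors as (λ + 4)·(λ - 8) = 0.
Eigenvalues: -4, 8.

-4, 8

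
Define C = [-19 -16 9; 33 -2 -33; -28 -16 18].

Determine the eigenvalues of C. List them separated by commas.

-10, -2, 9

The characteristic polynomial is p(λ) = det(λI - C).
Expanding the 3×3 determinant: p(λ) = λ^3 + 3λ^2 - 88λ - 180.
Rational-root test: λ = -2 gives p(-2) = 0.
Factor out (λ + 2): p(λ) = (λ + 2)·(λ^2 + λ - 90).
The quadratic factors as (λ + 10)·(λ - 9).
Eigenvalues: -10, -2, 9.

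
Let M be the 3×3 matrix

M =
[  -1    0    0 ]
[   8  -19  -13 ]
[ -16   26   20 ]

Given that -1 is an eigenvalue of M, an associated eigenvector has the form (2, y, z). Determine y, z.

We need (M + 1I)v = 0.
M + 1I = [[0, 0, 0], [8, -18, -13], [-16, 26, 21]].
Row 1: (0)·2 + (0)·y + (0)·z = 0
Row 2: (8)·2 + (-18)·y + (-13)·z = 0
Row 3: (-16)·2 + (26)·y + (21)·z = 0
Solving gives y = -2, z = 4.
Check: M·(2, -2, 4) = (-2, 2, -4) = -1·(2, -2, 4).

-2, 4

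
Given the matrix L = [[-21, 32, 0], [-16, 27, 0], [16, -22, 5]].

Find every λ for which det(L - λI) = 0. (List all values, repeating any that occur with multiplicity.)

The characteristic polynomial is p(s) = det(sI - L).
Expanding along the first row, p(s) = s^3 - 11s^2 - 25s + 275.
Since p(11) = 0, s = 11 is a root.
Dividing by (s - 11) leaves s^2 - 25.
The quadratic factors as (s + 5)·(s - 5).
Eigenvalues: -5, 5, 11.

-5, 5, 11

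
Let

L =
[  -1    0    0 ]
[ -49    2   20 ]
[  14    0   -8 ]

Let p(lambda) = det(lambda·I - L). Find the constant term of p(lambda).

-16

p(lambda) = lambda^3 + 7·lambda^2 - 10·lambda - 16.
The constant term is -16.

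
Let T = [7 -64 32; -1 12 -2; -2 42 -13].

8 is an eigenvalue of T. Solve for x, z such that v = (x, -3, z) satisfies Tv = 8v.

We need (T - 8I)v = 0.
T - 8I = [[-1, -64, 32], [-1, 4, -2], [-2, 42, -21]].
Row 1: (-1)·x + (-64)·-3 + (32)·z = 0
Row 2: (-1)·x + (4)·-3 + (-2)·z = 0
Row 3: (-2)·x + (42)·-3 + (-21)·z = 0
Solving gives x = 0, z = -6.
Check: T·(0, -3, -6) = (0, -24, -48) = 8·(0, -3, -6).

0, -6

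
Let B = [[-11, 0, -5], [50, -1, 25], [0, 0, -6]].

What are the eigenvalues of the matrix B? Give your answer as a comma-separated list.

-11, -6, -1

The characteristic polynomial is p(μ) = det(μI - B).
Cofactor expansion gives p(μ) = μ^3 + 18μ^2 + 83μ + 66.
Since p(-6) = 0, μ = -6 is a root.
Factor out (μ + 6): p(μ) = (μ + 6)·(μ^2 + 12μ + 11).
The quadratic factors as (μ + 11)·(μ + 1).
Eigenvalues: -11, -6, -1.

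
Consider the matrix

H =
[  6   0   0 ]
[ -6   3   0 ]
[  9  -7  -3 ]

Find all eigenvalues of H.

H is lower triangular, so its eigenvalues are the diagonal entries.
Diagonal: 6, 3, -3.

-3, 3, 6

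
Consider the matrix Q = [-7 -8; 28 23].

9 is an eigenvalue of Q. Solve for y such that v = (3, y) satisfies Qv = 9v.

-6

We need (Q - 9I)v = 0.
Q - 9I = [[-16, -8], [28, 14]].
Row 1: (-16)·3 + (-8)·y = 0
Row 2: (28)·3 + (14)·y = 0
Solving gives y = -6.
Check: Q·(3, -6) = (27, -54) = 9·(3, -6).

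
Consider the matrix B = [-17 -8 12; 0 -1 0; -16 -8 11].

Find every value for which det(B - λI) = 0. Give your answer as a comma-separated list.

-5, -1, -1

Set up det(rI - B) = 0.
Expanding along the first row, p(r) = r^3 + 7r^2 + 11r + 5.
Rational-root test: r = -1 gives p(-1) = 0.
Factor out (r + 1): p(r) = (r + 1)·(r^2 + 6r + 5).
The quadratic factors as (r + 5)·(r + 1).
Eigenvalues: -5, -1, -1.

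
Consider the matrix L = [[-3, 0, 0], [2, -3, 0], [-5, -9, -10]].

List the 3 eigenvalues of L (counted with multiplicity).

L is lower triangular, so its eigenvalues are the diagonal entries.
Diagonal: -3, -3, -10.

-10, -3, -3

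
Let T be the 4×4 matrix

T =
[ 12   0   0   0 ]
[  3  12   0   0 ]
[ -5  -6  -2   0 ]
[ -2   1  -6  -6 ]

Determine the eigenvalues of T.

T is lower triangular, so its eigenvalues are the diagonal entries.
Diagonal: 12, 12, -2, -6.

-6, -2, 12, 12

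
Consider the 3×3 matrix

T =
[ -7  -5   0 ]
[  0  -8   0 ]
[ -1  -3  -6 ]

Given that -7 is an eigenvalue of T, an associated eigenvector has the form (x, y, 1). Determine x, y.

We need (T + 7I)v = 0.
T + 7I = [[0, -5, 0], [0, -1, 0], [-1, -3, 1]].
Row 1: (0)·x + (-5)·y + (0)·1 = 0
Row 2: (0)·x + (-1)·y + (0)·1 = 0
Row 3: (-1)·x + (-3)·y + (1)·1 = 0
Solving gives x = 1, y = 0.
Check: T·(1, 0, 1) = (-7, 0, -7) = -7·(1, 0, 1).

1, 0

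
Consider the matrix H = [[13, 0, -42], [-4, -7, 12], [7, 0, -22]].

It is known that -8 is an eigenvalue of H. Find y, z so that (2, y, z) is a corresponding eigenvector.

-4, 1

We need (H + 8I)v = 0.
H + 8I = [[21, 0, -42], [-4, 1, 12], [7, 0, -14]].
Row 1: (21)·2 + (0)·y + (-42)·z = 0
Row 2: (-4)·2 + (1)·y + (12)·z = 0
Row 3: (7)·2 + (0)·y + (-14)·z = 0
Solving gives y = -4, z = 1.
Check: H·(2, -4, 1) = (-16, 32, -8) = -8·(2, -4, 1).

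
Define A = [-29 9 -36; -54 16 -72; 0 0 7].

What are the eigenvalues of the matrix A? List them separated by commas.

Compute the characteristic polynomial p(r) = det(rI - A).
Expanding the 3×3 determinant: p(r) = r^3 + 6r^2 - 69r - 154.
Rational-root test: r = -2 gives p(-2) = 0.
Factor out (r + 2): p(r) = (r + 2)·(r^2 + 4r - 77).
The quadratic factors as (r + 11)·(r - 7).
Eigenvalues: -11, -2, 7.

-11, -2, 7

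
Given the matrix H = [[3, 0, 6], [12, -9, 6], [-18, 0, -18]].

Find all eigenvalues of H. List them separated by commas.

-9, -9, -6

Compute the characteristic polynomial p(r) = det(rI - H).
Cofactor expansion gives p(r) = r^3 + 24r^2 + 189r + 486.
Rational-root test: r = -9 gives p(-9) = 0.
Dividing by (r + 9) leaves r^2 + 15r + 54.
The quadratic factors as (r + 9)·(r + 6).
Eigenvalues: -9, -9, -6.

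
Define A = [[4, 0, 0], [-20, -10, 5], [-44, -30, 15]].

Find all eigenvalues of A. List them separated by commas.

0, 4, 5

The characteristic polynomial is p(t) = det(tI - A).
Cofactor expansion gives p(t) = t^3 - 9t^2 + 20t.
Since p(0) = 0, t = 0 is a root.
Dividing by t leaves t^2 - 9t + 20.
The quadratic factors as (t - 4)·(t - 5).
Eigenvalues: 0, 4, 5.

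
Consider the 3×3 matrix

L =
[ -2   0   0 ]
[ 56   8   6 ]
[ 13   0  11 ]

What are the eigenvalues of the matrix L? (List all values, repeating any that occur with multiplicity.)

-2, 8, 11

Set up det(sI - L) = 0.
Cofactor expansion gives p(s) = s^3 - 17s^2 + 50s + 176.
Try s = -2: p(-2) = 0, so -2 is a root.
Factor out (s + 2): p(s) = (s + 2)·(s^2 - 19s + 88).
The quadratic factors as (s - 8)·(s - 11).
Eigenvalues: -2, 8, 11.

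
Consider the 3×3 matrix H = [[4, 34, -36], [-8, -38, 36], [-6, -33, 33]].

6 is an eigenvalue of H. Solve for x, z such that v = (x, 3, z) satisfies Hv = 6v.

We need (H - 6I)v = 0.
H - 6I = [[-2, 34, -36], [-8, -44, 36], [-6, -33, 27]].
Row 1: (-2)·x + (34)·3 + (-36)·z = 0
Row 2: (-8)·x + (-44)·3 + (36)·z = 0
Row 3: (-6)·x + (-33)·3 + (27)·z = 0
Solving gives x = -3, z = 3.
Check: H·(-3, 3, 3) = (-18, 18, 18) = 6·(-3, 3, 3).

-3, 3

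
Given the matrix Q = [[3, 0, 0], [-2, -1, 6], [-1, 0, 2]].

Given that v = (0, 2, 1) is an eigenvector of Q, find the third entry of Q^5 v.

32

First find the eigenvalue: Qv = (0, 4, 2) = 2·(0, 2, 1), so λ = 2.
Then Q^5 v = λ^5·v = 2^5·(0, 2, 1) = 32·(0, 2, 1) = (0, 64, 32).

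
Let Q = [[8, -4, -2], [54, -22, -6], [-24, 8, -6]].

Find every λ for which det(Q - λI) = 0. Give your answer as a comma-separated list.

-10, -6, -4

The characteristic polynomial is p(t) = det(tI - Q).
Cofactor expansion gives p(t) = t^3 + 20t^2 + 124t + 240.
Rational-root test: t = -10 gives p(-10) = 0.
Factor out (t + 10): p(t) = (t + 10)·(t^2 + 10t + 24).
The quadratic factors as (t + 6)·(t + 4).
Eigenvalues: -10, -6, -4.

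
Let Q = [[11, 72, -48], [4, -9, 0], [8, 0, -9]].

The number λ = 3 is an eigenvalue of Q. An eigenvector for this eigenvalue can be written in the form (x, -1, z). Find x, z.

We need (Q - 3I)v = 0.
Q - 3I = [[8, 72, -48], [4, -12, 0], [8, 0, -12]].
Row 1: (8)·x + (72)·-1 + (-48)·z = 0
Row 2: (4)·x + (-12)·-1 + (0)·z = 0
Row 3: (8)·x + (0)·-1 + (-12)·z = 0
Solving gives x = -3, z = -2.
Check: Q·(-3, -1, -2) = (-9, -3, -6) = 3·(-3, -1, -2).

-3, -2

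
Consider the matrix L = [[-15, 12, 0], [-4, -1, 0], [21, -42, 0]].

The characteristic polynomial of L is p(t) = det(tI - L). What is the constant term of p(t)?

0

p(t) = t^3 + 16t^2 + 63t.
The constant term is 0.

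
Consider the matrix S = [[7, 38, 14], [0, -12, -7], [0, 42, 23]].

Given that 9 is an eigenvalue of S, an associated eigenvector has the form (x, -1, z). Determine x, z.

2, 3

We need (S - 9I)v = 0.
S - 9I = [[-2, 38, 14], [0, -21, -7], [0, 42, 14]].
Row 1: (-2)·x + (38)·-1 + (14)·z = 0
Row 2: (0)·x + (-21)·-1 + (-7)·z = 0
Row 3: (0)·x + (42)·-1 + (14)·z = 0
Solving gives x = 2, z = 3.
Check: S·(2, -1, 3) = (18, -9, 27) = 9·(2, -1, 3).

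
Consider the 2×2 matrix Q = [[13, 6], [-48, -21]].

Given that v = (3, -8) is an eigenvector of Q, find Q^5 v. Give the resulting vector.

(-729, 1944)

First find the eigenvalue: Qv = (-9, 24) = -3·(3, -8), so λ = -3.
Then Q^5 v = λ^5·v = (-3)^5·(3, -8) = -243·(3, -8) = (-729, 1944).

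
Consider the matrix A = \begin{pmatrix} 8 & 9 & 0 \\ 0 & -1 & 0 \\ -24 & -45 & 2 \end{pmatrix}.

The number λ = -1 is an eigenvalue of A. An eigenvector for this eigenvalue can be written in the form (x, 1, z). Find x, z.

-1, 7

We need (A + 1I)v = 0.
A + 1I = [[9, 9, 0], [0, 0, 0], [-24, -45, 3]].
Row 1: (9)·x + (9)·1 + (0)·z = 0
Row 2: (0)·x + (0)·1 + (0)·z = 0
Row 3: (-24)·x + (-45)·1 + (3)·z = 0
Solving gives x = -1, z = 7.
Check: A·(-1, 1, 7) = (1, -1, -7) = -1·(-1, 1, 7).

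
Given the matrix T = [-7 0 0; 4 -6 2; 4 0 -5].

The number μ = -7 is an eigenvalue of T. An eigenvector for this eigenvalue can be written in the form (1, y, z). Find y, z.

We need (T + 7I)v = 0.
T + 7I = [[0, 0, 0], [4, 1, 2], [4, 0, 2]].
Row 1: (0)·1 + (0)·y + (0)·z = 0
Row 2: (4)·1 + (1)·y + (2)·z = 0
Row 3: (4)·1 + (0)·y + (2)·z = 0
Solving gives y = 0, z = -2.
Check: T·(1, 0, -2) = (-7, 0, 14) = -7·(1, 0, -2).

0, -2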